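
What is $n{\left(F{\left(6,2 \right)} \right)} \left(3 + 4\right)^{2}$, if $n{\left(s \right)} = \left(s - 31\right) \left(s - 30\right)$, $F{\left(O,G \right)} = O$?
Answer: $29400$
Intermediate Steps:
$n{\left(s \right)} = \left(-31 + s\right) \left(-30 + s\right)$
$n{\left(F{\left(6,2 \right)} \right)} \left(3 + 4\right)^{2} = \left(930 + 6^{2} - 366\right) \left(3 + 4\right)^{2} = \left(930 + 36 - 366\right) 7^{2} = 600 \cdot 49 = 29400$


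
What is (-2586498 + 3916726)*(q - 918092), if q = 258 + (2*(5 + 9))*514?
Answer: -1201783844776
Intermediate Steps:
q = 14650 (q = 258 + (2*14)*514 = 258 + 28*514 = 258 + 14392 = 14650)
(-2586498 + 3916726)*(q - 918092) = (-2586498 + 3916726)*(14650 - 918092) = 1330228*(-903442) = -1201783844776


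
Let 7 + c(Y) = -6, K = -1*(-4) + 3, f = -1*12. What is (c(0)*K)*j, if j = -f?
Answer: -1092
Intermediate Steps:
f = -12
K = 7 (K = 4 + 3 = 7)
j = 12 (j = -1*(-12) = 12)
c(Y) = -13 (c(Y) = -7 - 6 = -13)
(c(0)*K)*j = -13*7*12 = -91*12 = -1092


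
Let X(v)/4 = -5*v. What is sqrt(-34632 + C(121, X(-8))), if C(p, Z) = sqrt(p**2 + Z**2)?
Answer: sqrt(-34632 + sqrt(40241)) ≈ 185.56*I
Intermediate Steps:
X(v) = -20*v (X(v) = 4*(-5*v) = -20*v)
C(p, Z) = sqrt(Z**2 + p**2)
sqrt(-34632 + C(121, X(-8))) = sqrt(-34632 + sqrt((-20*(-8))**2 + 121**2)) = sqrt(-34632 + sqrt(160**2 + 14641)) = sqrt(-34632 + sqrt(25600 + 14641)) = sqrt(-34632 + sqrt(40241))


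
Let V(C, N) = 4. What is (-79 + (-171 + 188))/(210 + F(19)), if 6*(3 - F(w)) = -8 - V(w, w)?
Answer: -62/215 ≈ -0.28837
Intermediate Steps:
F(w) = 5 (F(w) = 3 - (-8 - 1*4)/6 = 3 - (-8 - 4)/6 = 3 - 1/6*(-12) = 3 + 2 = 5)
(-79 + (-171 + 188))/(210 + F(19)) = (-79 + (-171 + 188))/(210 + 5) = (-79 + 17)/215 = -62*1/215 = -62/215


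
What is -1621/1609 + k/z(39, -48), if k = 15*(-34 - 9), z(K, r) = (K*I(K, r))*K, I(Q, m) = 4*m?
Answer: -157448689/156626496 ≈ -1.0052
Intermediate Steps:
z(K, r) = 4*r*K² (z(K, r) = (K*(4*r))*K = (4*K*r)*K = 4*r*K²)
k = -645 (k = 15*(-43) = -645)
-1621/1609 + k/z(39, -48) = -1621/1609 - 645/(4*(-48)*39²) = -1621*1/1609 - 645/(4*(-48)*1521) = -1621/1609 - 645/(-292032) = -1621/1609 - 645*(-1/292032) = -1621/1609 + 215/97344 = -157448689/156626496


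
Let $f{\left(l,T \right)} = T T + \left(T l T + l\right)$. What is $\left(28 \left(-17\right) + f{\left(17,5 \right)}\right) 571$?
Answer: $-5139$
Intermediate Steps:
$f{\left(l,T \right)} = l + T^{2} + l T^{2}$ ($f{\left(l,T \right)} = T^{2} + \left(l T^{2} + l\right) = T^{2} + \left(l + l T^{2}\right) = l + T^{2} + l T^{2}$)
$\left(28 \left(-17\right) + f{\left(17,5 \right)}\right) 571 = \left(28 \left(-17\right) + \left(17 + 5^{2} + 17 \cdot 5^{2}\right)\right) 571 = \left(-476 + \left(17 + 25 + 17 \cdot 25\right)\right) 571 = \left(-476 + \left(17 + 25 + 425\right)\right) 571 = \left(-476 + 467\right) 571 = \left(-9\right) 571 = -5139$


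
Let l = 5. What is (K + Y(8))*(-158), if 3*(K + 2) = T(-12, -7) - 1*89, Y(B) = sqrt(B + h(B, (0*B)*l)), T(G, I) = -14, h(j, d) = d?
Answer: 17222/3 - 316*sqrt(2) ≈ 5293.8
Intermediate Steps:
Y(B) = sqrt(B) (Y(B) = sqrt(B + (0*B)*5) = sqrt(B + 0*5) = sqrt(B + 0) = sqrt(B))
K = -109/3 (K = -2 + (-14 - 1*89)/3 = -2 + (-14 - 89)/3 = -2 + (1/3)*(-103) = -2 - 103/3 = -109/3 ≈ -36.333)
(K + Y(8))*(-158) = (-109/3 + sqrt(8))*(-158) = (-109/3 + 2*sqrt(2))*(-158) = 17222/3 - 316*sqrt(2)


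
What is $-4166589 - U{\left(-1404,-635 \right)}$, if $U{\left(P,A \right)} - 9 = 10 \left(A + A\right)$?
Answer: $-4153898$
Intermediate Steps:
$U{\left(P,A \right)} = 9 + 20 A$ ($U{\left(P,A \right)} = 9 + 10 \left(A + A\right) = 9 + 10 \cdot 2 A = 9 + 20 A$)
$-4166589 - U{\left(-1404,-635 \right)} = -4166589 - \left(9 + 20 \left(-635\right)\right) = -4166589 - \left(9 - 12700\right) = -4166589 - -12691 = -4166589 + 12691 = -4153898$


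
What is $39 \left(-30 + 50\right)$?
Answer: $780$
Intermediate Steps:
$39 \left(-30 + 50\right) = 39 \cdot 20 = 780$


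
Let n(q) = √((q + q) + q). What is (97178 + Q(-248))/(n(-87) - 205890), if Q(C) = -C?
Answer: -6686346380/14130230787 - 97426*I*√29/14130230787 ≈ -0.47319 - 3.713e-5*I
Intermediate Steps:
n(q) = √3*√q (n(q) = √(2*q + q) = √(3*q) = √3*√q)
(97178 + Q(-248))/(n(-87) - 205890) = (97178 - 1*(-248))/(√3*√(-87) - 205890) = (97178 + 248)/(√3*(I*√87) - 205890) = 97426/(3*I*√29 - 205890) = 97426/(-205890 + 3*I*√29)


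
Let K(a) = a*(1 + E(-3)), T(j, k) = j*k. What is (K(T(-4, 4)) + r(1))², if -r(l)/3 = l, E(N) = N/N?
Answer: 1225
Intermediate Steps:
E(N) = 1
r(l) = -3*l
K(a) = 2*a (K(a) = a*(1 + 1) = a*2 = 2*a)
(K(T(-4, 4)) + r(1))² = (2*(-4*4) - 3*1)² = (2*(-16) - 3)² = (-32 - 3)² = (-35)² = 1225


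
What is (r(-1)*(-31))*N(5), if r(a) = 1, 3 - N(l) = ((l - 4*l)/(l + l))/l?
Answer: -1023/10 ≈ -102.30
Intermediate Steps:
N(l) = 3 + 3/(2*l) (N(l) = 3 - (l - 4*l)/(l + l)/l = 3 - (-3*l)/((2*l))/l = 3 - (-3*l)*(1/(2*l))/l = 3 - (-3)/(2*l) = 3 + 3/(2*l))
(r(-1)*(-31))*N(5) = (1*(-31))*(3 + (3/2)/5) = -31*(3 + (3/2)*(⅕)) = -31*(3 + 3/10) = -31*33/10 = -1023/10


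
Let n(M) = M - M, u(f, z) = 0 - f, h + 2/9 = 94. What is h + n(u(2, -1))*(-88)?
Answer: 844/9 ≈ 93.778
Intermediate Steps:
h = 844/9 (h = -2/9 + 94 = 844/9 ≈ 93.778)
u(f, z) = -f
n(M) = 0
h + n(u(2, -1))*(-88) = 844/9 + 0*(-88) = 844/9 + 0 = 844/9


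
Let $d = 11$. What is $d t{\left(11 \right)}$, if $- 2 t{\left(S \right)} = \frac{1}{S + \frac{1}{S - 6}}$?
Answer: $- \frac{55}{112} \approx -0.49107$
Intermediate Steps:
$t{\left(S \right)} = - \frac{1}{2 \left(S + \frac{1}{-6 + S}\right)}$ ($t{\left(S \right)} = - \frac{1}{2 \left(S + \frac{1}{S - 6}\right)} = - \frac{1}{2 \left(S + \frac{1}{-6 + S}\right)}$)
$d t{\left(11 \right)} = 11 \frac{6 - 11}{2 \left(1 + 11^{2} - 66\right)} = 11 \frac{6 - 11}{2 \left(1 + 121 - 66\right)} = 11 \cdot \frac{1}{2} \cdot \frac{1}{56} \left(-5\right) = 11 \left(- \frac{5}{112}\right) = - \frac{55}{112}$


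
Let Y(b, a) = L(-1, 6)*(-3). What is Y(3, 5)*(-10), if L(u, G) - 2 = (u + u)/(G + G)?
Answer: 55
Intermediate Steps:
L(u, G) = 2 + u/G (L(u, G) = 2 + (u + u)/(G + G) = 2 + (2*u)/((2*G)) = 2 + (2*u)*(1/(2*G)) = 2 + u/G)
Y(b, a) = -11/2 (Y(b, a) = (2 - 1/6)*(-3) = (2 - 1*⅙)*(-3) = (2 - ⅙)*(-3) = (11/6)*(-3) = -11/2)
Y(3, 5)*(-10) = -11/2*(-10) = 55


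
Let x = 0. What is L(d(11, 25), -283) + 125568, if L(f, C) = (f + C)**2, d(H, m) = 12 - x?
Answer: 199009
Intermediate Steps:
d(H, m) = 12 (d(H, m) = 12 - 1*0 = 12 + 0 = 12)
L(f, C) = (C + f)**2
L(d(11, 25), -283) + 125568 = (-283 + 12)**2 + 125568 = (-271)**2 + 125568 = 73441 + 125568 = 199009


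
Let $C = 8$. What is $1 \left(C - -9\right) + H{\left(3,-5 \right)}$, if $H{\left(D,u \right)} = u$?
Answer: $12$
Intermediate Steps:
$1 \left(C - -9\right) + H{\left(3,-5 \right)} = 1 \left(8 - -9\right) - 5 = 1 \left(8 + 9\right) - 5 = 1 \cdot 17 - 5 = 17 - 5 = 12$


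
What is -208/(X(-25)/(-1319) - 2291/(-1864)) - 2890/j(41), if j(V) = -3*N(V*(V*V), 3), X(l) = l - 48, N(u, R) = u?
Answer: -105727844227774/652937084463 ≈ -161.93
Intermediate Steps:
X(l) = -48 + l
j(V) = -3*V**3 (j(V) = -3*V*V*V = -3*V*V**2 = -3*V**3)
-208/(X(-25)/(-1319) - 2291/(-1864)) - 2890/j(41) = -208/((-48 - 25)/(-1319) - 2291/(-1864)) - 2890/((-3*41**3)) = -208/(-73*(-1/1319) - 2291*(-1/1864)) - 2890/((-3*68921)) = -208/(73/1319 + 2291/1864) - 2890/(-206763) = -208/3157901/2458616 - 2890*(-1/206763) = -208*2458616/3157901 + 2890/206763 = -511392128/3157901 + 2890/206763 = -105727844227774/652937084463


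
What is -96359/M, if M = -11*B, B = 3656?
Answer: 96359/40216 ≈ 2.3960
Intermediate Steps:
M = -40216 (M = -11*3656 = -40216)
-96359/M = -96359/(-40216) = -96359*(-1/40216) = 96359/40216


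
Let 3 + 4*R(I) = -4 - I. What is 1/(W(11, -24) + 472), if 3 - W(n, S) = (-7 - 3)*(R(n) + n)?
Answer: 1/540 ≈ 0.0018519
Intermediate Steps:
R(I) = -7/4 - I/4 (R(I) = -¾ + (-4 - I)/4 = -¾ + (-1 - I/4) = -7/4 - I/4)
W(n, S) = -29/2 + 15*n/2 (W(n, S) = 3 - (-7 - 3)*((-7/4 - n/4) + n) = 3 - (-10)*(-7/4 + 3*n/4) = 3 - (35/2 - 15*n/2) = 3 + (-35/2 + 15*n/2) = -29/2 + 15*n/2)
1/(W(11, -24) + 472) = 1/((-29/2 + (15/2)*11) + 472) = 1/((-29/2 + 165/2) + 472) = 1/(68 + 472) = 1/540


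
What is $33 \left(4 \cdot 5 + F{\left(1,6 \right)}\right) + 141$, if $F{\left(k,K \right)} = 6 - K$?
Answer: $801$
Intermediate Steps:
$33 \left(4 \cdot 5 + F{\left(1,6 \right)}\right) + 141 = 33 \left(4 \cdot 5 + \left(6 - 6\right)\right) + 141 = 33 \left(20 + \left(6 - 6\right)\right) + 141 = 33 \left(20 + 0\right) + 141 = 33 \cdot 20 + 141 = 660 + 141 = 801$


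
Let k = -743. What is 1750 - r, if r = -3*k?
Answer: -479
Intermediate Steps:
r = 2229 (r = -3*(-743) = 2229)
1750 - r = 1750 - 1*2229 = 1750 - 2229 = -479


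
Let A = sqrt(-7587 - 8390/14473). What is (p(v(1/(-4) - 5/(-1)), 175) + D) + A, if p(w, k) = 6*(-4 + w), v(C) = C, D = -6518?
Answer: -13027/2 + I*sqrt(1589353088393)/14473 ≈ -6513.5 + 87.107*I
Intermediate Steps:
A = I*sqrt(1589353088393)/14473 (A = sqrt(-7587 - 8390*1/14473) = sqrt(-7587 - 8390/14473) = sqrt(-109815041/14473) = I*sqrt(1589353088393)/14473 ≈ 87.107*I)
p(w, k) = -24 + 6*w
(p(v(1/(-4) - 5/(-1)), 175) + D) + A = ((-24 + 6*(1/(-4) - 5/(-1))) - 6518) + I*sqrt(1589353088393)/14473 = ((-24 + 6*(1*(-1/4) - 5*(-1))) - 6518) + I*sqrt(1589353088393)/14473 = ((-24 + 6*(-1/4 + 5)) - 6518) + I*sqrt(1589353088393)/14473 = ((-24 + 6*(19/4)) - 6518) + I*sqrt(1589353088393)/14473 = ((-24 + 57/2) - 6518) + I*sqrt(1589353088393)/14473 = (9/2 - 6518) + I*sqrt(1589353088393)/14473 = -13027/2 + I*sqrt(1589353088393)/14473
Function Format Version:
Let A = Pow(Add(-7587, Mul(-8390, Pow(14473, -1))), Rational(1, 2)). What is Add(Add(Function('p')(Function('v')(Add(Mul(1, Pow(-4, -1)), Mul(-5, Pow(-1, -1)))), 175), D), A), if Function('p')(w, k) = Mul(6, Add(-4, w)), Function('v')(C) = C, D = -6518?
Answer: Add(Rational(-13027, 2), Mul(Rational(1, 14473), I, Pow(1589353088393, Rational(1, 2)))) ≈ Add(-6513.5, Mul(87.107, I))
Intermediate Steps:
A = Mul(Rational(1, 14473), I, Pow(1589353088393, Rational(1, 2))) (A = Pow(Add(-7587, Mul(-8390, Rational(1, 14473))), Rational(1, 2)) = Pow(Add(-7587, Rational(-8390, 14473)), Rational(1, 2)) = Pow(Rational(-109815041, 14473), Rational(1, 2)) = Mul(Rational(1, 14473), I, Pow(1589353088393, Rational(1, 2))) ≈ Mul(87.107, I))
Function('p')(w, k) = Add(-24, Mul(6, w))
Add(Add(Function('p')(Function('v')(Add(Mul(1, Pow(-4, -1)), Mul(-5, Pow(-1, -1)))), 175), D), A) = Add(Add(Add(-24, Mul(6, Add(Mul(1, Pow(-4, -1)), Mul(-5, Pow(-1, -1))))), -6518), Mul(Rational(1, 14473), I, Pow(1589353088393, Rational(1, 2)))) = Add(Add(Add(-24, Mul(6, Add(Mul(1, Rational(-1, 4)), Mul(-5, -1)))), -6518), Mul(Rational(1, 14473), I, Pow(1589353088393, Rational(1, 2)))) = Add(Add(Add(-24, Mul(6, Add(Rational(-1, 4), 5))), -6518), Mul(Rational(1, 14473), I, Pow(1589353088393, Rational(1, 2)))) = Add(Add(Add(-24, Mul(6, Rational(19, 4))), -6518), Mul(Rational(1, 14473), I, Pow(1589353088393, Rational(1, 2)))) = Add(Add(Add(-24, Rational(57, 2)), -6518), Mul(Rational(1, 14473), I, Pow(1589353088393, Rational(1, 2)))) = Add(Add(Rational(9, 2), -6518), Mul(Rational(1, 14473), I, Pow(1589353088393, Rational(1, 2)))) = Add(Rational(-13027, 2), Mul(Rational(1, 14473), I, Pow(1589353088393, Rational(1, 2))))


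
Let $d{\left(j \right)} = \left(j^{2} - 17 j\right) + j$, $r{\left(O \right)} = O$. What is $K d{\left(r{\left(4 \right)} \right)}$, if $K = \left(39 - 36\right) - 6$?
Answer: $144$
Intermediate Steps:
$d{\left(j \right)} = j^{2} - 16 j$
$K = -3$ ($K = 3 - 6 = -3$)
$K d{\left(r{\left(4 \right)} \right)} = - 3 \cdot 4 \left(-16 + 4\right) = - 3 \cdot 4 \left(-12\right) = \left(-3\right) \left(-48\right) = 144$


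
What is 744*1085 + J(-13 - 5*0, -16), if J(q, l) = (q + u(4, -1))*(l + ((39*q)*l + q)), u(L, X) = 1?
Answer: 710244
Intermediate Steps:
J(q, l) = (1 + q)*(l + q + 39*l*q) (J(q, l) = (q + 1)*(l + ((39*q)*l + q)) = (1 + q)*(l + (39*l*q + q)) = (1 + q)*(l + (q + 39*l*q)) = (1 + q)*(l + q + 39*l*q))
744*1085 + J(-13 - 5*0, -16) = 744*1085 + (-16 + (-13 - 5*0) + (-13 - 5*0)² + 39*(-16)*(-13 - 5*0)² + 40*(-16)*(-13 - 5*0)) = 807240 + (-16 + (-13 + 0) + (-13 + 0)² + 39*(-16)*(-13 + 0)² + 40*(-16)*(-13 + 0)) = 807240 + (-16 - 13 + (-13)² + 39*(-16)*(-13)² + 40*(-16)*(-13)) = 807240 + (-16 - 13 + 169 + 39*(-16)*169 + 8320) = 807240 + (-16 - 13 + 169 - 105456 + 8320) = 807240 - 96996 = 710244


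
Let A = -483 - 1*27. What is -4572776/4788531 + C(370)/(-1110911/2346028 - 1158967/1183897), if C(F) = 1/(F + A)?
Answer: -214110995324844929077/225373908512133920385 ≈ -0.95003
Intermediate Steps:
A = -510 (A = -483 - 27 = -510)
C(F) = 1/(-510 + F) (C(F) = 1/(F - 510) = 1/(-510 + F))
-4572776/4788531 + C(370)/(-1110911/2346028 - 1158967/1183897) = -4572776/4788531 + 1/((-510 + 370)*(-1110911/2346028 - 1158967/1183897)) = -4572776*1/4788531 + 1/((-140)*(-1110911*1/2346028 - 1158967*1/1183897)) = -4572776/4788531 - 1/(140*(-1110911/2346028 - 1158967/1183897)) = -4572776/4788531 - 1/(140*(-4034173233243/2777455511116)) = -4572776/4788531 - 1/140*(-2777455511116/4034173233243) = -4572776/4788531 + 694363877779/141196063163505 = -214110995324844929077/225373908512133920385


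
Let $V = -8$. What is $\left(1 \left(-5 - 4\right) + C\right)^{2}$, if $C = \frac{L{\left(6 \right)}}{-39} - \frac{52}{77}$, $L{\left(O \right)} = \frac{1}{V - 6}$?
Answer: $\frac{3375493801}{36072036} \approx 93.576$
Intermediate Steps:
$L{\left(O \right)} = - \frac{1}{14}$ ($L{\left(O \right)} = \frac{1}{-8 - 6} = \frac{1}{-14} = - \frac{1}{14}$)
$C = - \frac{4045}{6006}$ ($C = - \frac{1}{14 \left(-39\right)} - \frac{52}{77} = \left(- \frac{1}{14}\right) \left(- \frac{1}{39}\right) - \frac{52}{77} = \frac{1}{546} - \frac{52}{77} = - \frac{4045}{6006} \approx -0.67349$)
$\left(1 \left(-5 - 4\right) + C\right)^{2} = \left(1 \left(-5 - 4\right) - \frac{4045}{6006}\right)^{2} = \left(1 \left(-9\right) - \frac{4045}{6006}\right)^{2} = \left(-9 - \frac{4045}{6006}\right)^{2} = \left(- \frac{58099}{6006}\right)^{2} = \frac{3375493801}{36072036}$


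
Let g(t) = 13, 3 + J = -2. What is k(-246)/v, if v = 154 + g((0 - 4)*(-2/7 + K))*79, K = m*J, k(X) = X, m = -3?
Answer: -246/1181 ≈ -0.20830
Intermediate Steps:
J = -5 (J = -3 - 2 = -5)
K = 15 (K = -3*(-5) = 15)
v = 1181 (v = 154 + 13*79 = 154 + 1027 = 1181)
k(-246)/v = -246/1181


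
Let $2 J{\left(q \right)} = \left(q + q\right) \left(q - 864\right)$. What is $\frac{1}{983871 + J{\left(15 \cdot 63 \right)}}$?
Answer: $\frac{1}{1060416} \approx 9.4303 \cdot 10^{-7}$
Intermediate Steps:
$J{\left(q \right)} = q \left(-864 + q\right)$ ($J{\left(q \right)} = \frac{\left(q + q\right) \left(q - 864\right)}{2} = \frac{2 q \left(-864 + q\right)}{2} = q \left(-864 + q\right)$)
$\frac{1}{983871 + J{\left(15 \cdot 63 \right)}} = \frac{1}{983871 + 15 \cdot 63 \left(-864 + 15 \cdot 63\right)} = \frac{1}{983871 + 945 \left(-864 + 945\right)} = \frac{1}{983871 + 945 \cdot 81} = \frac{1}{983871 + 76545} = \frac{1}{1060416}$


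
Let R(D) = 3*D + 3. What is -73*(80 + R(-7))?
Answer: -4526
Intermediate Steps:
R(D) = 3 + 3*D
-73*(80 + R(-7)) = -73*(80 + (3 + 3*(-7))) = -73*(80 + (3 - 21)) = -73*(80 - 18) = -73*62 = -4526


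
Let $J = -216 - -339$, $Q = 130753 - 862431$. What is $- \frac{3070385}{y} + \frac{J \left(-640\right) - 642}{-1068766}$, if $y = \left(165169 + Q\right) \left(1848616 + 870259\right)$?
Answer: $\frac{12224196366668966}{164618516871904925} \approx 0.074258$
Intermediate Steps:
$Q = -731678$
$y = -1540267157375$ ($y = \left(165169 - 731678\right) \left(1848616 + 870259\right) = \left(-566509\right) 2718875 = -1540267157375$)
$J = 123$ ($J = -216 + 339 = 123$)
$- \frac{3070385}{y} + \frac{J \left(-640\right) - 642}{-1068766} = - \frac{3070385}{-1540267157375} + \frac{123 \left(-640\right) - 642}{-1068766} = \left(-3070385\right) \left(- \frac{1}{1540267157375}\right) + \left(-78720 - 642\right) \left(- \frac{1}{1068766}\right) = \frac{614077}{308053431475} - - \frac{39681}{534383} = \frac{614077}{308053431475} + \frac{39681}{534383} = \frac{12224196366668966}{164618516871904925}$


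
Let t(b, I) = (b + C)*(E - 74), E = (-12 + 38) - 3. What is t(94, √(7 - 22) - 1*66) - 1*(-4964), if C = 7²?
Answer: -2329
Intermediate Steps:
C = 49
E = 23 (E = 26 - 3 = 23)
t(b, I) = -2499 - 51*b (t(b, I) = (b + 49)*(23 - 74) = (49 + b)*(-51) = -2499 - 51*b)
t(94, √(7 - 22) - 1*66) - 1*(-4964) = (-2499 - 51*94) - 1*(-4964) = (-2499 - 4794) + 4964 = -7293 + 4964 = -2329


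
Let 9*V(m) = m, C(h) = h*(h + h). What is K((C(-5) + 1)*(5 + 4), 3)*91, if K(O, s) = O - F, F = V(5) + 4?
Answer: 372190/9 ≈ 41354.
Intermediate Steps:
C(h) = 2*h² (C(h) = h*(2*h) = 2*h²)
V(m) = m/9
F = 41/9 (F = (⅑)*5 + 4 = 5/9 + 4 = 41/9 ≈ 4.5556)
K(O, s) = -41/9 + O (K(O, s) = O - 1*41/9 = O - 41/9 = -41/9 + O)
K((C(-5) + 1)*(5 + 4), 3)*91 = (-41/9 + (2*(-5)² + 1)*(5 + 4))*91 = (-41/9 + (2*25 + 1)*9)*91 = (-41/9 + (50 + 1)*9)*91 = (-41/9 + 51*9)*91 = (-41/9 + 459)*91 = (4090/9)*91 = 372190/9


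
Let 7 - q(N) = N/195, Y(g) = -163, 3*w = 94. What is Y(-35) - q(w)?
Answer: -99356/585 ≈ -169.84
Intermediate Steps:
w = 94/3 (w = (⅓)*94 = 94/3 ≈ 31.333)
q(N) = 7 - N/195
Y(-35) - q(w) = -163 - (7 - 1/195*94/3) = -163 - (7 - 94/585) = -163 - 1*4001/585 = -163 - 4001/585 = -99356/585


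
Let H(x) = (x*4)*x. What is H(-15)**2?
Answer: 810000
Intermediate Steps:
H(x) = 4*x**2 (H(x) = (4*x)*x = 4*x**2)
H(-15)**2 = (4*(-15)**2)**2 = (4*225)**2 = 900**2 = 810000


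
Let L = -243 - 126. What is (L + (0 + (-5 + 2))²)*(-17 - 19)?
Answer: 12960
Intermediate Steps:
L = -369
(L + (0 + (-5 + 2))²)*(-17 - 19) = (-369 + (0 + (-5 + 2))²)*(-17 - 19) = (-369 + (0 - 3)²)*(-36) = (-369 + (-3)²)*(-36) = (-369 + 9)*(-36) = -360*(-36) = 12960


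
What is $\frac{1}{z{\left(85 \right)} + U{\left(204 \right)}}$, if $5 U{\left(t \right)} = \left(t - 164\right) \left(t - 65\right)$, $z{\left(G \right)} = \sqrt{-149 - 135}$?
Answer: $\frac{278}{309207} - \frac{i \sqrt{71}}{618414} \approx 0.00089907 - 1.3625 \cdot 10^{-5} i$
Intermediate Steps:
$z{\left(G \right)} = 2 i \sqrt{71}$ ($z{\left(G \right)} = \sqrt{-284} = 2 i \sqrt{71}$)
$U{\left(t \right)} = \frac{\left(-164 + t\right) \left(-65 + t\right)}{5}$ ($U{\left(t \right)} = \frac{\left(t - 164\right) \left(t - 65\right)}{5} = \frac{\left(-164 + t\right) \left(-65 + t\right)}{5}$)
$\frac{1}{z{\left(85 \right)} + U{\left(204 \right)}} = \frac{1}{2 i \sqrt{71} + \left(2132 - \frac{46716}{5} + \frac{204^{2}}{5}\right)} = \frac{1}{2 i \sqrt{71} + \left(2132 - \frac{46716}{5} + \frac{1}{5} \cdot 41616\right)} = \frac{1}{2 i \sqrt{71} + \left(2132 - \frac{46716}{5} + \frac{41616}{5}\right)} = \frac{1}{2 i \sqrt{71} + 1112} = \frac{1}{1112 + 2 i \sqrt{71}}$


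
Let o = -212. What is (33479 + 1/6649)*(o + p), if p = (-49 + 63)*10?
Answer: -16027334784/6649 ≈ -2.4105e+6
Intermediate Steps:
p = 140 (p = 14*10 = 140)
(33479 + 1/6649)*(o + p) = (33479 + 1/6649)*(-212 + 140) = (33479 + 1/6649)*(-72) = (222601872/6649)*(-72) = -16027334784/6649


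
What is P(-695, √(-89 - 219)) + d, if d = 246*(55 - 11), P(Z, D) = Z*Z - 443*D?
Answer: 493849 - 886*I*√77 ≈ 4.9385e+5 - 7774.6*I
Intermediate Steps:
P(Z, D) = Z² - 443*D
d = 10824 (d = 246*44 = 10824)
P(-695, √(-89 - 219)) + d = ((-695)² - 443*√(-89 - 219)) + 10824 = (483025 - 886*I*√77) + 10824 = 493849 - 886*I*√77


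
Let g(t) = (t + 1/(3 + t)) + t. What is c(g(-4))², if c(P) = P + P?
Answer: 324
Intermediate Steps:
g(t) = 1/(3 + t) + 2*t
c(P) = 2*P
c(g(-4))² = (2*((1 + 2*(-4)² + 6*(-4))/(3 - 4)))² = (2*((1 + 2*16 - 24)/(-1)))² = (2*(-(1 + 32 - 24)))² = (2*(-1*9))² = (2*(-9))² = (-18)² = 324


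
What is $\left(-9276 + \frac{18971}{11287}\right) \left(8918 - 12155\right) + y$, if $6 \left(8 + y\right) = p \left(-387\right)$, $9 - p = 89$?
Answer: $\frac{338904853741}{11287} \approx 3.0026 \cdot 10^{7}$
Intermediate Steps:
$p = -80$ ($p = 9 - 89 = -80$)
$y = 5152$ ($y = -8 + \frac{\left(-80\right) \left(-387\right)}{6} = -8 + \frac{1}{6} \cdot 30960 = -8 + 5160 = 5152$)
$\left(-9276 + \frac{18971}{11287}\right) \left(8918 - 12155\right) + y = \left(-9276 + \frac{18971}{11287}\right) \left(8918 - 12155\right) + 5152 = \left(-9276 + 18971 \cdot \frac{1}{11287}\right) \left(-3237\right) + 5152 = \left(-9276 + \frac{18971}{11287}\right) \left(-3237\right) + 5152 = \left(- \frac{104679241}{11287}\right) \left(-3237\right) + 5152 = \frac{338846703117}{11287} + 5152 = \frac{338904853741}{11287}$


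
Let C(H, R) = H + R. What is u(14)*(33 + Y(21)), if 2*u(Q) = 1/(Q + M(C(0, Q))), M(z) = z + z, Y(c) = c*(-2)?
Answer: -3/28 ≈ -0.10714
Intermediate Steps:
Y(c) = -2*c
M(z) = 2*z
u(Q) = 1/(6*Q) (u(Q) = 1/(2*(Q + 2*(0 + Q))) = 1/(2*(Q + 2*Q)) = 1/(2*((3*Q))) = (1/(3*Q))/2 = 1/(6*Q))
u(14)*(33 + Y(21)) = ((⅙)/14)*(33 - 2*21) = ((⅙)*(1/14))*(33 - 42) = (1/84)*(-9) = -3/28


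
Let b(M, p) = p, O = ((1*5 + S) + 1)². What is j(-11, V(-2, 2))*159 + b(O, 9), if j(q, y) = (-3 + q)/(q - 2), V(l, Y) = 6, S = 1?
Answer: 2343/13 ≈ 180.23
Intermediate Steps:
j(q, y) = (-3 + q)/(-2 + q)
O = 49 (O = ((1*5 + 1) + 1)² = ((5 + 1) + 1)² = (6 + 1)² = 7² = 49)
j(-11, V(-2, 2))*159 + b(O, 9) = ((-3 - 11)/(-2 - 11))*159 + 9 = (-14/(-13))*159 + 9 = -1/13*(-14)*159 + 9 = (14/13)*159 + 9 = 2226/13 + 9 = 2343/13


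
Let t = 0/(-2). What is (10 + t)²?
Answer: 100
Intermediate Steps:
t = 0 (t = 0*(-½) = 0)
(10 + t)² = (10 + 0)² = 10² = 100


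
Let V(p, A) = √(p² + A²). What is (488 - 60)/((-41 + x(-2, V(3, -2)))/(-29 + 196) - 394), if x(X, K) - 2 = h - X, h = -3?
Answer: -35738/32919 ≈ -1.0856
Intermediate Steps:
V(p, A) = √(A² + p²)
x(X, K) = -1 - X (x(X, K) = 2 + (-3 - X) = -1 - X)
(488 - 60)/((-41 + x(-2, V(3, -2)))/(-29 + 196) - 394) = (488 - 60)/((-41 + (-1 - 1*(-2)))/(-29 + 196) - 394) = 428/((-41 + (-1 + 2))/167 - 394) = 428/((-41 + 1)*(1/167) - 394) = 428/(-40*1/167 - 394) = 428/(-40/167 - 394) = 428/(-65838/167) = 428*(-167/65838) = -35738/32919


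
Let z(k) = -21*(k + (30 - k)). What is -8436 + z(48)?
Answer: -9066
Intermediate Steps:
z(k) = -630 (z(k) = -21*30 = -630)
-8436 + z(48) = -8436 - 630 = -9066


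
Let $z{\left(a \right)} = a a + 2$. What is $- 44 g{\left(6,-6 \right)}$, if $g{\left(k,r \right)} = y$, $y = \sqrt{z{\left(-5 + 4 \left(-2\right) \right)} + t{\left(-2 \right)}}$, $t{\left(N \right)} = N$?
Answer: $-572$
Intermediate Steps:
$z{\left(a \right)} = 2 + a^{2}$ ($z{\left(a \right)} = a^{2} + 2 = 2 + a^{2}$)
$y = 13$ ($y = \sqrt{\left(2 + \left(-5 + 4 \left(-2\right)\right)^{2}\right) - 2} = \sqrt{\left(2 + \left(-5 - 8\right)^{2}\right) - 2} = \sqrt{\left(2 + \left(-13\right)^{2}\right) - 2} = \sqrt{\left(2 + 169\right) - 2} = \sqrt{171 - 2} = \sqrt{169} = 13$)
$g{\left(k,r \right)} = 13$
$- 44 g{\left(6,-6 \right)} = \left(-44\right) 13 = -572$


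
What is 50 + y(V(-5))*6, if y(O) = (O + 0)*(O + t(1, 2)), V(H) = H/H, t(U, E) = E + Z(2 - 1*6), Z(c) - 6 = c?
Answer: 80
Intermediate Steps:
Z(c) = 6 + c
t(U, E) = 2 + E (t(U, E) = E + (6 + (2 - 1*6)) = E + (6 + (2 - 6)) = E + (6 - 4) = E + 2 = 2 + E)
V(H) = 1
y(O) = O*(4 + O) (y(O) = (O + 0)*(O + (2 + 2)) = O*(O + 4) = O*(4 + O))
50 + y(V(-5))*6 = 50 + (1*(4 + 1))*6 = 50 + (1*5)*6 = 50 + 5*6 = 50 + 30 = 80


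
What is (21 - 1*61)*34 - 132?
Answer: -1492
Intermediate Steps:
(21 - 1*61)*34 - 132 = (21 - 61)*34 - 132 = -40*34 - 132 = -1360 - 132 = -1492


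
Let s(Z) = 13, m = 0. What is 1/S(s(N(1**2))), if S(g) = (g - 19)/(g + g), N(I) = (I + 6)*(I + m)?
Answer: -13/3 ≈ -4.3333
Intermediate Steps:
N(I) = I*(6 + I) (N(I) = (I + 6)*(I + 0) = (6 + I)*I = I*(6 + I))
S(g) = (-19 + g)/(2*g) (S(g) = (-19 + g)/((2*g)) = (-19 + g)*(1/(2*g)) = (-19 + g)/(2*g))
1/S(s(N(1**2))) = 1/((1/2)*(-19 + 13)/13) = 1/((1/2)*(1/13)*(-6)) = 1/(-3/13) = -13/3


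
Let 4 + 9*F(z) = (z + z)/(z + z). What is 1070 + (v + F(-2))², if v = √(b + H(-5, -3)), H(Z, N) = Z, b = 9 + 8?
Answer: 9739/9 - 4*√3/3 ≈ 1079.8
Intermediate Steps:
b = 17
F(z) = -⅓ (F(z) = -4/9 + ((z + z)/(z + z))/9 = -4/9 + ((2*z)/((2*z)))/9 = -4/9 + ((2*z)*(1/(2*z)))/9 = -4/9 + (⅑)*1 = -4/9 + ⅑ = -⅓)
v = 2*√3 (v = √(17 - 5) = √12 = 2*√3 ≈ 3.4641)
1070 + (v + F(-2))² = 1070 + (2*√3 - ⅓)² = 1070 + (-⅓ + 2*√3)²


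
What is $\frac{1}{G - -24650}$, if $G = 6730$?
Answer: $\frac{1}{31380} \approx 3.1867 \cdot 10^{-5}$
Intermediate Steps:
$\frac{1}{G - -24650} = \frac{1}{6730 - -24650} = \frac{1}{6730 + 24650} = \frac{1}{31380}$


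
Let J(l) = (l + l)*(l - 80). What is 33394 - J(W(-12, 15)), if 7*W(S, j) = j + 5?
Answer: 1657906/49 ≈ 33835.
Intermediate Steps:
W(S, j) = 5/7 + j/7 (W(S, j) = (j + 5)/7 = (5 + j)/7 = 5/7 + j/7)
J(l) = 2*l*(-80 + l) (J(l) = (2*l)*(-80 + l) = 2*l*(-80 + l))
33394 - J(W(-12, 15)) = 33394 - 2*(5/7 + (1/7)*15)*(-80 + (5/7 + (1/7)*15)) = 33394 - 2*(5/7 + 15/7)*(-80 + (5/7 + 15/7)) = 33394 - 2*20*(-80 + 20/7)/7 = 33394 - 2*20*(-540)/(7*7) = 33394 - 1*(-21600/49) = 33394 + 21600/49 = 1657906/49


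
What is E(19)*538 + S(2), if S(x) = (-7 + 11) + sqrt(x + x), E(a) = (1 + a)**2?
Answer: 215206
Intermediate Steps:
S(x) = 4 + sqrt(2)*sqrt(x) (S(x) = 4 + sqrt(2*x) = 4 + sqrt(2)*sqrt(x))
E(19)*538 + S(2) = (1 + 19)**2*538 + (4 + sqrt(2)*sqrt(2)) = 20**2*538 + (4 + 2) = 400*538 + 6 = 215200 + 6 = 215206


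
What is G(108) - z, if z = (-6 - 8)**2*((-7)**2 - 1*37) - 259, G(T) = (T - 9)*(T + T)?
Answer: 19291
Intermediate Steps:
G(T) = 2*T*(-9 + T) (G(T) = (-9 + T)*(2*T) = 2*T*(-9 + T))
z = 2093 (z = (-14)**2*(49 - 37) - 259 = 196*12 - 259 = 2352 - 259 = 2093)
G(108) - z = 2*108*(-9 + 108) - 1*2093 = 2*108*99 - 2093 = 21384 - 2093 = 19291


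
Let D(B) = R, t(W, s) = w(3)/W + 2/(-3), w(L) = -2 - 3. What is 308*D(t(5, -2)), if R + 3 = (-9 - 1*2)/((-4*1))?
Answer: -77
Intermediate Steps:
w(L) = -5
t(W, s) = -⅔ - 5/W (t(W, s) = -5/W + 2/(-3) = -5/W + 2*(-⅓) = -5/W - ⅔ = -⅔ - 5/W)
R = -¼ (R = -3 + (-9 - 1*2)/((-4*1)) = -3 + (-9 - 2)/(-4) = -3 - 11*(-¼) = -3 + 11/4 = -¼ ≈ -0.25000)
D(B) = -¼
308*D(t(5, -2)) = 308*(-¼) = -77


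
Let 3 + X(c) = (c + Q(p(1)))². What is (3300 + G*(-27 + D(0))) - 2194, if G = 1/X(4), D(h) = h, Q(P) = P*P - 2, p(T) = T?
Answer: 2203/2 ≈ 1101.5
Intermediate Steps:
Q(P) = -2 + P² (Q(P) = P² - 2 = -2 + P²)
X(c) = -3 + (-1 + c)² (X(c) = -3 + (c + (-2 + 1²))² = -3 + (c + (-2 + 1))² = -3 + (c - 1)² = -3 + (-1 + c)²)
G = ⅙ (G = 1/(-3 + (-1 + 4)²) = 1/(-3 + 3²) = 1/(-3 + 9) = 1/6 = ⅙ ≈ 0.16667)
(3300 + G*(-27 + D(0))) - 2194 = (3300 + (-27 + 0)/6) - 2194 = (3300 + (⅙)*(-27)) - 2194 = (3300 - 9/2) - 2194 = 6591/2 - 2194 = 2203/2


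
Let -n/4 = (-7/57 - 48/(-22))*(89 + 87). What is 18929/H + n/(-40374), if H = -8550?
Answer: -6595139/3028050 ≈ -2.1780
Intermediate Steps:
n = -82624/57 (n = -4*(-7/57 - 48/(-22))*(89 + 87) = -4*(-7*1/57 - 48*(-1/22))*176 = -4*(-7/57 + 24/11)*176 = -5164*176/627 = -4*20656/57 = -82624/57 ≈ -1449.5)
18929/H + n/(-40374) = 18929/(-8550) - 82624/57/(-40374) = 18929*(-1/8550) - 82624/57*(-1/40374) = -18929/8550 + 41312/1150659 = -6595139/3028050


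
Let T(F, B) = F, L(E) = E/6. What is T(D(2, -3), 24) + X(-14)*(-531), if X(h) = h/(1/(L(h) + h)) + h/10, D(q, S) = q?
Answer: -603383/5 ≈ -1.2068e+5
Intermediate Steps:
L(E) = E/6 (L(E) = E*(1/6) = E/6)
X(h) = h/10 + 7*h**2/6 (X(h) = h/(1/(h/6 + h)) + h/10 = h/(1/(7*h/6)) + h*(1/10) = h/((6/(7*h))) + h/10 = h*(7*h/6) + h/10 = 7*h**2/6 + h/10 = h/10 + 7*h**2/6)
T(D(2, -3), 24) + X(-14)*(-531) = 2 + ((1/30)*(-14)*(3 + 35*(-14)))*(-531) = 2 + ((1/30)*(-14)*(3 - 490))*(-531) = 2 + ((1/30)*(-14)*(-487))*(-531) = 2 + (3409/15)*(-531) = 2 - 603393/5 = -603383/5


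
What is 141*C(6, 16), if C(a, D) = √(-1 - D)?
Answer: 141*I*√17 ≈ 581.36*I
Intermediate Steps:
141*C(6, 16) = 141*√(-1 - 1*16) = 141*√(-1 - 16) = 141*√(-17) = 141*(I*√17) = 141*I*√17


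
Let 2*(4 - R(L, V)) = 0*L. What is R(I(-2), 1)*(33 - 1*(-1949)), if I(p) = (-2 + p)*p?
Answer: 7928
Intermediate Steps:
I(p) = p*(-2 + p)
R(L, V) = 4 (R(L, V) = 4 - 0*L = 4 - ½*0 = 4 + 0 = 4)
R(I(-2), 1)*(33 - 1*(-1949)) = 4*(33 - 1*(-1949)) = 4*(33 + 1949) = 4*1982 = 7928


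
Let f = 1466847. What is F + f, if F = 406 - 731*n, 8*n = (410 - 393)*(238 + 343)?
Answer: 4517937/8 ≈ 5.6474e+5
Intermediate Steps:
n = 9877/8 (n = ((410 - 393)*(238 + 343))/8 = (17*581)/8 = (1/8)*9877 = 9877/8 ≈ 1234.6)
F = -7216839/8 (F = 406 - 731*9877/8 = 406 - 7220087/8 = -7216839/8 ≈ -9.0211e+5)
F + f = -7216839/8 + 1466847 = 4517937/8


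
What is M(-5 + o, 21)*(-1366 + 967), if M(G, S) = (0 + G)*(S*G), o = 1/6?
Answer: -782971/4 ≈ -1.9574e+5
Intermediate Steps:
o = ⅙ ≈ 0.16667
M(G, S) = S*G² (M(G, S) = G*(G*S) = S*G²)
M(-5 + o, 21)*(-1366 + 967) = (21*(-5 + ⅙)²)*(-1366 + 967) = (21*(-29/6)²)*(-399) = (21*(841/36))*(-399) = (5887/12)*(-399) = -782971/4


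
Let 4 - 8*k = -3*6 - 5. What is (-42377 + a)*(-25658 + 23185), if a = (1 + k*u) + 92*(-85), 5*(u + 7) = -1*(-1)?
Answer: 2483829267/20 ≈ 1.2419e+8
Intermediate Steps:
k = 27/8 (k = 1/2 - (-3*6 - 5)/8 = 1/2 - (-18 - 5)/8 = 1/2 - 1/8*(-23) = 1/2 + 23/8 = 27/8 ≈ 3.3750)
u = -34/5 (u = -7 + (-1*(-1))/5 = -7 + (1/5)*1 = -7 + 1/5 = -34/5 ≈ -6.8000)
a = -156839/20 (a = (1 + (27/8)*(-34/5)) + 92*(-85) = (1 - 459/20) - 7820 = -439/20 - 7820 = -156839/20 ≈ -7842.0)
(-42377 + a)*(-25658 + 23185) = (-42377 - 156839/20)*(-25658 + 23185) = -1004379/20*(-2473) = 2483829267/20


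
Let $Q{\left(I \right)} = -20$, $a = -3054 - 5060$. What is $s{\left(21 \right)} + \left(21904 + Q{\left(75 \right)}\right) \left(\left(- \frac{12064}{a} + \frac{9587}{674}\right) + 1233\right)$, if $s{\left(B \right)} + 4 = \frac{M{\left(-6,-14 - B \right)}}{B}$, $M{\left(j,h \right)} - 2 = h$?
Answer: $\frac{261529962142923}{9570463} \approx 2.7327 \cdot 10^{7}$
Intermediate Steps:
$M{\left(j,h \right)} = 2 + h$
$s{\left(B \right)} = -4 + \frac{-12 - B}{B}$ ($s{\left(B \right)} = -4 + \frac{2 - \left(14 + B\right)}{B} = -4 + \frac{-12 - B}{B}$)
$a = -8114$ ($a = -3054 - 5060 = -8114$)
$s{\left(21 \right)} + \left(21904 + Q{\left(75 \right)}\right) \left(\left(- \frac{12064}{a} + \frac{9587}{674}\right) + 1233\right) = \left(-5 - \frac{12}{21}\right) + \left(21904 - 20\right) \left(\left(- \frac{12064}{-8114} + \frac{9587}{674}\right) + 1233\right) = \left(-5 - \frac{4}{7}\right) + 21884 \left(\left(\left(-12064\right) \left(- \frac{1}{8114}\right) + 9587 \cdot \frac{1}{674}\right) + 1233\right) = \left(-5 - \frac{4}{7}\right) + 21884 \left(\left(\frac{6032}{4057} + \frac{9587}{674}\right) + 1233\right) = - \frac{39}{7} + 21884 \left(\frac{42960027}{2734418} + 1233\right) = - \frac{39}{7} + 21884 \cdot \frac{3414497421}{2734418} = - \frac{39}{7} + \frac{37361430780582}{1367209} = \frac{261529962142923}{9570463}$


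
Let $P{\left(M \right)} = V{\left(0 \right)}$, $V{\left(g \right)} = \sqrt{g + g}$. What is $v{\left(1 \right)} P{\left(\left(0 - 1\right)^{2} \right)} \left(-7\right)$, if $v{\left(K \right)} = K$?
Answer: $0$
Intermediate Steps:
$V{\left(g \right)} = \sqrt{2} \sqrt{g}$ ($V{\left(g \right)} = \sqrt{2 g} = \sqrt{2} \sqrt{g}$)
$P{\left(M \right)} = 0$ ($P{\left(M \right)} = \sqrt{2} \sqrt{0} = \sqrt{2} \cdot 0 = 0$)
$v{\left(1 \right)} P{\left(\left(0 - 1\right)^{2} \right)} \left(-7\right) = 1 \cdot 0 \left(-7\right) = 0 \left(-7\right) = 0$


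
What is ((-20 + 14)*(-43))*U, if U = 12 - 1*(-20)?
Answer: 8256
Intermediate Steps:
U = 32 (U = 12 + 20 = 32)
((-20 + 14)*(-43))*U = ((-20 + 14)*(-43))*32 = -6*(-43)*32 = 258*32 = 8256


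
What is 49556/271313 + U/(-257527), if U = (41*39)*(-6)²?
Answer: -25273040/618322327 ≈ -0.040874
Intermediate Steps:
U = 57564 (U = 1599*36 = 57564)
49556/271313 + U/(-257527) = 49556/271313 + 57564/(-257527) = 49556*(1/271313) + 57564*(-1/257527) = 49556/271313 - 57564/257527 = -25273040/618322327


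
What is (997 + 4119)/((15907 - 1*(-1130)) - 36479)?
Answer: -2558/9721 ≈ -0.26314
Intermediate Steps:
(997 + 4119)/((15907 - 1*(-1130)) - 36479) = 5116/((15907 + 1130) - 36479) = 5116/(17037 - 36479) = 5116/(-19442) = 5116*(-1/19442) = -2558/9721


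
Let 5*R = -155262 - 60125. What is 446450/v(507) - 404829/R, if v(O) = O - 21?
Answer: 48571630310/52339041 ≈ 928.02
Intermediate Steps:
v(O) = -21 + O
R = -215387/5 (R = (-155262 - 60125)/5 = (⅕)*(-215387) = -215387/5 ≈ -43077.)
446450/v(507) - 404829/R = 446450/(-21 + 507) - 404829/(-215387/5) = 446450/486 - 404829*(-5/215387) = 446450*(1/486) + 2024145/215387 = 223225/243 + 2024145/215387 = 48571630310/52339041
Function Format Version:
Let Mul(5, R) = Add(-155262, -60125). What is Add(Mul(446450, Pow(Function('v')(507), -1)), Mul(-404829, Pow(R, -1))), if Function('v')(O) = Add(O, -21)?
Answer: Rational(48571630310, 52339041) ≈ 928.02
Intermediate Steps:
Function('v')(O) = Add(-21, O)
R = Rational(-215387, 5) (R = Mul(Rational(1, 5), Add(-155262, -60125)) = Mul(Rational(1, 5), -215387) = Rational(-215387, 5) ≈ -43077.)
Add(Mul(446450, Pow(Function('v')(507), -1)), Mul(-404829, Pow(R, -1))) = Add(Mul(446450, Pow(Add(-21, 507), -1)), Mul(-404829, Pow(Rational(-215387, 5), -1))) = Add(Mul(446450, Pow(486, -1)), Mul(-404829, Rational(-5, 215387))) = Add(Mul(446450, Rational(1, 486)), Rational(2024145, 215387)) = Add(Rational(223225, 243), Rational(2024145, 215387)) = Rational(48571630310, 52339041)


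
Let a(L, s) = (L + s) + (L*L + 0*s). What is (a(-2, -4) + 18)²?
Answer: 256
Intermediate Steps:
a(L, s) = L + s + L² (a(L, s) = (L + s) + (L² + 0) = (L + s) + L² = L + s + L²)
(a(-2, -4) + 18)² = ((-2 - 4 + (-2)²) + 18)² = ((-2 - 4 + 4) + 18)² = (-2 + 18)² = 16² = 256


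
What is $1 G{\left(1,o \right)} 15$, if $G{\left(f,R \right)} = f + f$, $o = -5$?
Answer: $30$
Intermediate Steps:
$G{\left(f,R \right)} = 2 f$
$1 G{\left(1,o \right)} 15 = 1 \cdot 2 \cdot 1 \cdot 15 = 1 \cdot 2 \cdot 15 = 2 \cdot 15 = 30$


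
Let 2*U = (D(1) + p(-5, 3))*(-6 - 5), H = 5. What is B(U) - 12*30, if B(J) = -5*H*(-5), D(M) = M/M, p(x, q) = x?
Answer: -235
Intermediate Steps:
D(M) = 1
U = 22 (U = ((1 - 5)*(-6 - 5))/2 = (-4*(-11))/2 = (½)*44 = 22)
B(J) = 125 (B(J) = -5*5*(-5) = -25*(-5) = 125)
B(U) - 12*30 = 125 - 12*30 = 125 - 360 = -235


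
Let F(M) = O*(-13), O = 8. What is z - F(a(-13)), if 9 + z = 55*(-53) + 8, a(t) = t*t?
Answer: -2812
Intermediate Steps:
a(t) = t²
z = -2916 (z = -9 + (55*(-53) + 8) = -9 + (-2915 + 8) = -9 - 2907 = -2916)
F(M) = -104 (F(M) = 8*(-13) = -104)
z - F(a(-13)) = -2916 - 1*(-104) = -2916 + 104 = -2812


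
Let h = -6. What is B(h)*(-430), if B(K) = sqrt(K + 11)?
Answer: -430*sqrt(5) ≈ -961.51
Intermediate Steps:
B(K) = sqrt(11 + K)
B(h)*(-430) = sqrt(11 - 6)*(-430) = sqrt(5)*(-430) = -430*sqrt(5)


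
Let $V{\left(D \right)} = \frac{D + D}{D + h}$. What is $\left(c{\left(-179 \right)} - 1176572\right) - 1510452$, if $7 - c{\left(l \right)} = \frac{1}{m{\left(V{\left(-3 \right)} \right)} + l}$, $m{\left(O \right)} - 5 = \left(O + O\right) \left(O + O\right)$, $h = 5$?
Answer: $- \frac{370808345}{138} \approx -2.687 \cdot 10^{6}$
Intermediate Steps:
$V{\left(D \right)} = \frac{2 D}{5 + D}$ ($V{\left(D \right)} = \frac{D + D}{D + 5} = \frac{2 D}{5 + D}$)
$m{\left(O \right)} = 5 + 4 O^{2}$ ($m{\left(O \right)} = 5 + \left(O + O\right) \left(O + O\right) = 5 + 2 O 2 O = 5 + 4 O^{2}$)
$c{\left(l \right)} = 7 - \frac{1}{41 + l}$ ($c{\left(l \right)} = 7 - \frac{1}{\left(5 + 4 \left(2 \left(-3\right) \frac{1}{5 - 3}\right)^{2}\right) + l} = 7 - \frac{1}{\left(5 + 4 \left(2 \left(-3\right) \frac{1}{2}\right)^{2}\right) + l} = 7 - \frac{1}{\left(5 + 4 \left(-3\right)^{2}\right) + l} = 7 - \frac{1}{\left(5 + 4 \cdot 9\right) + l} = 7 - \frac{1}{\left(5 + 36\right) + l} = 7 - \frac{1}{41 + l}$)
$\left(c{\left(-179 \right)} - 1176572\right) - 1510452 = \left(\frac{286 + 7 \left(-179\right)}{41 - 179} - 1176572\right) - 1510452 = \left(\frac{286 - 1253}{-138} - 1176572\right) - 1510452 = \left(\left(- \frac{1}{138}\right) \left(-967\right) - 1176572\right) - 1510452 = \left(\frac{967}{138} - 1176572\right) - 1510452 = - \frac{162365969}{138} - 1510452 = - \frac{370808345}{138}$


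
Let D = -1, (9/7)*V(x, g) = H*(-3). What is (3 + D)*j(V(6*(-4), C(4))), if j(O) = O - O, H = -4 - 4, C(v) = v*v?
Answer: 0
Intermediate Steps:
C(v) = v²
H = -8
V(x, g) = 56/3 (V(x, g) = 7*(-8*(-3))/9 = (7/9)*24 = 56/3)
j(O) = 0
(3 + D)*j(V(6*(-4), C(4))) = (3 - 1)*0 = 2*0 = 0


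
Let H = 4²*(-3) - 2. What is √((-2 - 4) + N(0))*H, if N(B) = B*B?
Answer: -50*I*√6 ≈ -122.47*I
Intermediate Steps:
N(B) = B²
H = -50 (H = 16*(-3) - 2 = -48 - 2 = -50)
√((-2 - 4) + N(0))*H = √((-2 - 4) + 0²)*(-50) = √(-6 + 0)*(-50) = √(-6)*(-50) = (I*√6)*(-50) = -50*I*√6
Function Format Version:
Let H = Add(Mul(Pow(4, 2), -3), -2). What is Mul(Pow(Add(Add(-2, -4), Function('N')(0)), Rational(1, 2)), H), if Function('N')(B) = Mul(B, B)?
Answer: Mul(-50, I, Pow(6, Rational(1, 2))) ≈ Mul(-122.47, I)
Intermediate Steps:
Function('N')(B) = Pow(B, 2)
H = -50 (H = Add(Mul(16, -3), -2) = Add(-48, -2) = -50)
Mul(Pow(Add(Add(-2, -4), Function('N')(0)), Rational(1, 2)), H) = Mul(Pow(Add(Add(-2, -4), Pow(0, 2)), Rational(1, 2)), -50) = Mul(Pow(Add(-6, 0), Rational(1, 2)), -50) = Mul(Pow(-6, Rational(1, 2)), -50) = Mul(Mul(I, Pow(6, Rational(1, 2))), -50) = Mul(-50, I, Pow(6, Rational(1, 2)))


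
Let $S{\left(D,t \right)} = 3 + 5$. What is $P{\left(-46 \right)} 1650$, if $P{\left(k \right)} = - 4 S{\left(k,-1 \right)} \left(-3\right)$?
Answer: $158400$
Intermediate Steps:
$S{\left(D,t \right)} = 8$
$P{\left(k \right)} = 96$ ($P{\left(k \right)} = \left(-4\right) 8 \left(-3\right) = \left(-32\right) \left(-3\right) = 96$)
$P{\left(-46 \right)} 1650 = 96 \cdot 1650 = 158400$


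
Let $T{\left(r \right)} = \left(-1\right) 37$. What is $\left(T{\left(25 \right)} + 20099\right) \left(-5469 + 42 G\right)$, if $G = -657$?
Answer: $-663309906$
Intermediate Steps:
$T{\left(r \right)} = -37$
$\left(T{\left(25 \right)} + 20099\right) \left(-5469 + 42 G\right) = \left(-37 + 20099\right) \left(-5469 + 42 \left(-657\right)\right) = 20062 \left(-5469 - 27594\right) = 20062 \left(-33063\right) = -663309906$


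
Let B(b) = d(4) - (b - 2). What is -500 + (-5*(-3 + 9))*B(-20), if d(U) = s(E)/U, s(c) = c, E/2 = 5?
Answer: -1235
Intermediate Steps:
E = 10 (E = 2*5 = 10)
d(U) = 10/U
B(b) = 9/2 - b (B(b) = 10/4 - (b - 2) = 10*(¼) - (-2 + b) = 5/2 + (2 - b) = 9/2 - b)
-500 + (-5*(-3 + 9))*B(-20) = -500 + (-5*(-3 + 9))*(9/2 - 1*(-20)) = -500 + (-5*6)*(9/2 + 20) = -500 - 30*49/2 = -500 - 735 = -1235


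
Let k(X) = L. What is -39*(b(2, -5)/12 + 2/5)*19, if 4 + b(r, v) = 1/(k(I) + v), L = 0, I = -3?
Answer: -741/20 ≈ -37.050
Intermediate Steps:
k(X) = 0
b(r, v) = -4 + 1/v (b(r, v) = -4 + 1/(0 + v) = -4 + 1/v)
-39*(b(2, -5)/12 + 2/5)*19 = -39*((-4 + 1/(-5))/12 + 2/5)*19 = -39*((-4 - ⅕)*(1/12) + 2*(⅕))*19 = -39*(-21/5*1/12 + ⅖)*19 = -39*(-7/20 + ⅖)*19 = -39*1/20*19 = -39/20*19 = -741/20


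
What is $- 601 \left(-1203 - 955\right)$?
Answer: $1296958$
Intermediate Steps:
$- 601 \left(-1203 - 955\right) = \left(-601\right) \left(-2158\right) = 1296958$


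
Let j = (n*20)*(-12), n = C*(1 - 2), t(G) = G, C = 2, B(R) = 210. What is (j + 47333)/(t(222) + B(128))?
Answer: 47813/432 ≈ 110.68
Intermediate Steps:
n = -2 (n = 2*(1 - 2) = 2*(-1) = -2)
j = 480 (j = -2*20*(-12) = -40*(-12) = 480)
(j + 47333)/(t(222) + B(128)) = (480 + 47333)/(222 + 210) = 47813/432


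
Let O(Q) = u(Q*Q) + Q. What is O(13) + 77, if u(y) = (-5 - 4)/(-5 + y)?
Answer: 14751/164 ≈ 89.945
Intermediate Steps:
u(y) = -9/(-5 + y)
O(Q) = Q - 9/(-5 + Q**2) (O(Q) = -9/(-5 + Q*Q) + Q = -9/(-5 + Q**2) + Q = Q - 9/(-5 + Q**2))
O(13) + 77 = (13 - 9/(-5 + 13**2)) + 77 = (13 - 9/(-5 + 169)) + 77 = (13 - 9/164) + 77 = 2123/164 + 77 = 14751/164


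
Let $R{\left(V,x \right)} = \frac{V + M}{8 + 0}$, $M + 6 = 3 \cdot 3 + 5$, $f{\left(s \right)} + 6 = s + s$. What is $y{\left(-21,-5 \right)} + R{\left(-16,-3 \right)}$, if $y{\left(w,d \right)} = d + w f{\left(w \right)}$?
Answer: $1002$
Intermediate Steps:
$f{\left(s \right)} = -6 + 2 s$ ($f{\left(s \right)} = -6 + \left(s + s\right) = -6 + 2 s$)
$M = 8$ ($M = -6 + \left(3 \cdot 3 + 5\right) = -6 + \left(9 + 5\right) = -6 + 14 = 8$)
$y{\left(w,d \right)} = d + w \left(-6 + 2 w\right)$
$R{\left(V,x \right)} = 1 + \frac{V}{8}$ ($R{\left(V,x \right)} = \frac{V + 8}{8 + 0} = \frac{8 + V}{8} = \left(8 + V\right) \frac{1}{8} = 1 + \frac{V}{8}$)
$y{\left(-21,-5 \right)} + R{\left(-16,-3 \right)} = \left(-5 + 2 \left(-21\right) \left(-3 - 21\right)\right) + \left(1 + \frac{1}{8} \left(-16\right)\right) = \left(-5 + 2 \left(-21\right) \left(-24\right)\right) + \left(1 - 2\right) = \left(-5 + 1008\right) - 1 = 1003 - 1 = 1002$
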